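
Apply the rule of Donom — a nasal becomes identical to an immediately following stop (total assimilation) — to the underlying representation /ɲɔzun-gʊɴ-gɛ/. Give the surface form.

[ɲɔzuggʊggɛ]

/n/ is the segment targeted by the rule; it sits immediately before /g/, so it assimilates completely and surfaces as [g].
The same rule applies at the second boundary: /ɴ/ → [g] next to /g/.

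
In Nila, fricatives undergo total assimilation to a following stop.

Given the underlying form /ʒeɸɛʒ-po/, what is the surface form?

/ʒ/ is the segment targeted by the rule; it sits immediately before /p/, so it assimilates completely and surfaces as [p].

[ʒeɸɛppo]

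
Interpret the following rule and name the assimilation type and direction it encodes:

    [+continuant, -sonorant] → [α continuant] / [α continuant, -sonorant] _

progressive manner assimilation

The rule copies [continuant] (continuancy) from the environment onto the target fricatives; since [±continuant] encodes the stop/fricative manner contrast, the assimilating dimension is manner.
Since the environment is written before the underscore, the trigger precedes the target; the direction is progressive.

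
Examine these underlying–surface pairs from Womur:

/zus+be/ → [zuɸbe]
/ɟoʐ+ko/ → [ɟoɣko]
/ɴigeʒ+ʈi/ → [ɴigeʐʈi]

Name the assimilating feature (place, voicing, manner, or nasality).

place

Underlying /s/ is realised as [ɸ] next to /b/; /b/ itself does not change.
The change alveolar → bilabial matches the place of the following /b/, identifying this as place assimilation.
The other alternating forms pattern the same way: /ʐ/ → [ɣ] before /k/ (retroflex → velar, matching velar); /ʒ/ → [ʐ] before /ʈ/ (postalveolar → retroflex, matching retroflex) — only place changes, and always toward the following segment.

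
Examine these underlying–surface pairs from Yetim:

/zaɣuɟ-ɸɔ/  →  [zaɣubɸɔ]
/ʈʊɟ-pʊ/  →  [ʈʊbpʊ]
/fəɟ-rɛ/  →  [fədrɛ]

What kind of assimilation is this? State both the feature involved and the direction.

regressive place assimilation

The segment that alternates is /ɟ/, which surfaces as [b] when adjacent to /ɸ/.
/ɟ/ is palatal while /ɸ/ is bilabial; the output [b] is bilabial, matching the trigger — so the feature that spreads is place.
Manner and voice are unchanged, so the assimilation is partial, not total.
Checking the remaining alternations: /ɟ/ → [b] before /p/ (palatal → bilabial, matching bilabial); /ɟ/ → [d] before /r/ (palatal → alveolar, matching alveolar) — only place changes, and always toward the following segment.
Since the segment that changes precedes the conditioning segment, the assimilation is regressive.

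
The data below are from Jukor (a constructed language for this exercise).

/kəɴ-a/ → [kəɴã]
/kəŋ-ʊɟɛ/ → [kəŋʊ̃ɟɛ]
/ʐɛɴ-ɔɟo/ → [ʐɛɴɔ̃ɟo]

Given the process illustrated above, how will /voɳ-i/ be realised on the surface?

[voɳĩ]

The data show progressive nasality assimilation (vowel nasalisation): /a/ → [ã] after /ɴ/; /ʊ/ → [ʊ̃] after /ŋ/; /ɔ/ → [ɔ̃] after /ɴ/ — a vowel is nasalised by an immediately preceding nasal consonant.
The vowel /i/ is adjacent to the preceding nasal /ɳ/, so it acquires [+nasal] and surfaces as [ĩ].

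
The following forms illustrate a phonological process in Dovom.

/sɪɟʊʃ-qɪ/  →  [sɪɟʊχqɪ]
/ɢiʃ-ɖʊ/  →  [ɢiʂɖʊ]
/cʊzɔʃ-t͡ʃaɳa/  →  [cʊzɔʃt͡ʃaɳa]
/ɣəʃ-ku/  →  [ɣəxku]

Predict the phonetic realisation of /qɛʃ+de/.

[qɛsde]

The data show regressive place assimilation: /ʃ/ → [χ] before /q/; /ʃ/ → [ʂ] before /ɖ/; /ʃ/ → [x] before /k/. In each pair only place changes, matching the following consonant, while manner and voice stay constant.
Nothing changes in [cʊzɔʃt͡ʃaɳa]: there the adjacent consonants already agree in place (/ʃ/ and /t͡ʃ/ are both postalveolar), so this form is consistent with the same rule.
The rule targets /ʃ/ (voiceless postalveolar fricative), which sits before the trigger /d/ (alveolar).
A voiceless alveolar fricative is [s], so the surface segment is [s].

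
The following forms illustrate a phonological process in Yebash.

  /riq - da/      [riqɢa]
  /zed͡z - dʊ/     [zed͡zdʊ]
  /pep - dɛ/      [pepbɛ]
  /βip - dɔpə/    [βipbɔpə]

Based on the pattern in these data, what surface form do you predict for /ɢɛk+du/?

The data show progressive place assimilation: /d/ → [ɢ] after /q/; /d/ → [b] after /p/. In each pair only place changes, matching the preceding consonant, while manner and voice stay constant.
Nothing changes in [zed͡zdʊ]: there the adjacent consonants already agree in place (/d/ and /d͡z/ are both alveolar), so this form is consistent with the same rule.
/d/ is a voiced alveolar stop. The preceding trigger /k/ is velar, so /d/ must become velar as well.
The voiced velar stop is [g], so /d/ → [g].

[ɢɛkgu]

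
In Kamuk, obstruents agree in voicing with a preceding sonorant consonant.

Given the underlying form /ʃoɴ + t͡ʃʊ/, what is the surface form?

/t͡ʃ/ is a voiceless postalveolar affricate. The preceding trigger /ɴ/ is voiced, so /t͡ʃ/ must become voiced as well.
The voiced postalveolar affricate is [d͡ʒ], so /t͡ʃ/ → [d͡ʒ].

[ʃoɴd͡ʒʊ]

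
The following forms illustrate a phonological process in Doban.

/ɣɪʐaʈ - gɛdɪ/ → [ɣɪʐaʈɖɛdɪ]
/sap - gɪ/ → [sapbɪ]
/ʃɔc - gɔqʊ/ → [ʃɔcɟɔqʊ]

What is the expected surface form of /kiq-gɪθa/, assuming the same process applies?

[kiqɢɪθa]

The data show progressive place assimilation: /g/ → [ɖ] after /ʈ/; /g/ → [b] after /p/; /g/ → [ɟ] after /c/. In each pair only place changes, matching the preceding consonant, while manner and voice stay constant.
/g/ is a voiced velar stop. The preceding trigger /q/ is uvular, so /g/ must become uvular as well.
A voiced uvular stop is [ɢ], so the surface segment is [ɢ].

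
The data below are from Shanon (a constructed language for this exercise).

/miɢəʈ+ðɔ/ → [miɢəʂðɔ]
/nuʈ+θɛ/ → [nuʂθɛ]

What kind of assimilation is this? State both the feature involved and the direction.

Underlying /ʈ/ is realised as [ʂ] next to /ð/; /ð/ itself does not change.
The change stop → fricative matches the manner of the following /ð/, identifying this as manner assimilation.
Place and voice are unchanged, so the assimilation is partial, not total.
Checking the remaining alternation: /ʈ/ → [ʂ] before /θ/ (stop → fricative, matching a fricative) — only manner changes, and always toward the following segment.
The trigger is the following segment, so the direction is regressive (anticipatory).

regressive manner assimilation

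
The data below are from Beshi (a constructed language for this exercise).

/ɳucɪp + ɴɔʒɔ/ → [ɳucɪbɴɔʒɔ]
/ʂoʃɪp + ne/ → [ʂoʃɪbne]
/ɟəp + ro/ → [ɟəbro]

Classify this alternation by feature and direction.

regressive voicing assimilation

Underlying /p/ is realised as [b] next to /ɴ/; /ɴ/ itself does not change.
The change voiceless → voiced matches the voicing of the following /ɴ/, identifying this as voicing assimilation.
Place and manner are unchanged, so the assimilation is partial, not total.
Checking the remaining alternations: /p/ → [b] before /n/ (voiceless → voiced, matching voiced); /p/ → [b] before /r/ (voiceless → voiced, matching voiced) — only voicing changes, and always toward the following segment.
The trigger is the following segment, so the direction is regressive (anticipatory).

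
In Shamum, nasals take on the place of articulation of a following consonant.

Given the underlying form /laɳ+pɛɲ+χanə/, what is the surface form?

[lampɛɴχanə]

The rule targets /ɳ/ (voiced retroflex nasal), which sits before the trigger /p/ (bilabial).
The voiced bilabial nasal is [m], so /ɳ/ → [m].
At the second juncture, /ɲ/ likewise becomes [ɴ] adjacent to /χ/.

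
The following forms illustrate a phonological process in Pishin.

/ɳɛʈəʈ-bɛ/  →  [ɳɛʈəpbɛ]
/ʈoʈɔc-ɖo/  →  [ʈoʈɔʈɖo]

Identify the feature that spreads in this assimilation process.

place

Underlying /ʈ/ is realised as [p] next to /b/; /b/ itself does not change.
The change retroflex → bilabial matches the place of the following /b/, identifying this as place assimilation.
The same holds elsewhere in the data: /c/ → [ʈ] before /ɖ/ (palatal → retroflex, matching retroflex) — only place changes, and always toward the following segment.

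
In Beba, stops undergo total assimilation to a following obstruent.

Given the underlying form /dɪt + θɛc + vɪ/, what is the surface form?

/t/ is the segment targeted by the rule; it sits immediately before /θ/, so it assimilates completely and surfaces as [θ].
The same rule applies at the second boundary: /c/ → [v] next to /v/.

[dɪθθɛvvɪ]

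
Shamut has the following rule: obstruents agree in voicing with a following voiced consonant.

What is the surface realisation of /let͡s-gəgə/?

[led͡zgəgə]

/t͡s/ is a voiceless alveolar affricate. The following trigger /g/ is voiced, so /t͡s/ must become voiced as well.
Changing only its voicing to voiced gives [d͡z] — the voiced alveolar affricate.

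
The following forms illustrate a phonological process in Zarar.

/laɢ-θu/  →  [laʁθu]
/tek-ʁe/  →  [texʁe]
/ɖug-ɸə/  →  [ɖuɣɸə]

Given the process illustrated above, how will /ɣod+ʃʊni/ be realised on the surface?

The data show regressive manner assimilation: /ɢ/ → [ʁ] before /θ/; /k/ → [x] before /ʁ/; /g/ → [ɣ] before /ɸ/. In each pair only manner changes, matching the following consonant, while place and voice stay constant.
The rule targets /d/ (voiced alveolar stop), which sits before the trigger /ʃ/ (fricative).
Changing only its manner to fricative gives [z] — the voiced alveolar fricative.

[ɣozʃʊni]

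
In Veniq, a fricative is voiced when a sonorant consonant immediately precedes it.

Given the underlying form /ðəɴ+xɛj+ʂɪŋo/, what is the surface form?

[ðəɴɣɛjʐɪŋo]

The rule targets /x/ (voiceless velar fricative), which sits after the trigger /ɴ/ (voiced).
Changing only its voicing to voiced gives [ɣ] — the voiced velar fricative.
At the second juncture, /ʂ/ likewise becomes [ʐ] adjacent to /j/.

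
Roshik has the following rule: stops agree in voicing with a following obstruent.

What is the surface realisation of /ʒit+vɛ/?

/t/ is a voiceless alveolar stop. The following trigger /v/ is voiced, so /t/ must become voiced as well.
A voiced alveolar stop is [d], so the surface segment is [d].

[ʒidvɛ]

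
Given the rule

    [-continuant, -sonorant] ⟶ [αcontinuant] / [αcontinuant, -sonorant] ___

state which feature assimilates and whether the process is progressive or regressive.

progressive manner assimilation

The shared variable α links the value of [continuant] on the target to that of the neighbouring obstruent. [continuant] distinguishes stops from fricatives — a manner-of-articulation feature — so this is manner assimilation.
The conditioning segment sits to the left of the focus bar, meaning the trigger precedes the segment that changes — progressive assimilation.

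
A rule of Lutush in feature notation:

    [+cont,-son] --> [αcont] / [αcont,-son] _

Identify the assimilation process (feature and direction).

The shared variable α links the value of [cont] on the target to that of the neighbouring obstruent. [cont] distinguishes stops from fricatives — a manner-of-articulation feature — so this is manner assimilation.
Since the environment is written before the underscore, the trigger precedes the target; the direction is progressive.

progressive manner assimilation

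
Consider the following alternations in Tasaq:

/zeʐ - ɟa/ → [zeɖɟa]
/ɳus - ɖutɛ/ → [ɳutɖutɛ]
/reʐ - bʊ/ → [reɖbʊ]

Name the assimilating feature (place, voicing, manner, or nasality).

The segment that alternates is /ʐ/, which surfaces as [ɖ] when adjacent to /ɟ/.
/ʐ/ is a fricative while /ɟ/ is a stop; the output [ɖ] is a stop, matching the trigger — so the feature that spreads is manner.
The same holds elsewhere in the data: /s/ → [t] before /ɖ/ (fricative → stop, matching a stop); /ʐ/ → [ɖ] before /b/ (fricative → stop, matching a stop) — only manner changes, and always toward the following segment.

manner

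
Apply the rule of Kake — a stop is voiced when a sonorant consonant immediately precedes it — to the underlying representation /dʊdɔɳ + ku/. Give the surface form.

[dʊdɔɳgu]

/k/ is a voiceless velar stop. The preceding trigger /ɳ/ is voiced, so /k/ must become voiced as well.
A voiced velar stop is [g], so the surface segment is [g].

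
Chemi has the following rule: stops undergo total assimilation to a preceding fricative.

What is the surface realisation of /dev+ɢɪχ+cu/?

[devvɪχχu]

/ɢ/ is the segment targeted by the rule; it sits immediately after /v/, so it assimilates completely and surfaces as [v].
The same rule applies at the second boundary: /c/ → [χ] next to /χ/.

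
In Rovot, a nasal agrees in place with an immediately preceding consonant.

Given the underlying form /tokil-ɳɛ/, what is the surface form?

/ɳ/ is a voiced retroflex nasal. The preceding trigger /l/ is alveolar, so /ɳ/ must become alveolar as well.
Changing only its place to alveolar gives [n] — the voiced alveolar nasal.

[tokilnɛ]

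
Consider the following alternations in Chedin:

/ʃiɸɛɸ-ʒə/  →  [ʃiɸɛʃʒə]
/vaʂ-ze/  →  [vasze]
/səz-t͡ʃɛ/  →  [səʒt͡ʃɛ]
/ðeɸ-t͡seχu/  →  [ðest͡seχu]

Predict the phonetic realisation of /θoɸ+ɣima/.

[θoxɣima]

The data show regressive place assimilation: /ɸ/ → [ʃ] before /ʒ/; /ʂ/ → [s] before /z/; /z/ → [ʒ] before /t͡ʃ/; /ɸ/ → [s] before /t͡s/. In each pair only place changes, matching the following consonant, while manner and voice stay constant.
/ɸ/ is a voiceless bilabial fricative. The following trigger /ɣ/ is velar, so /ɸ/ must become velar as well.
Changing only its place to velar gives [x] — the voiceless velar fricative.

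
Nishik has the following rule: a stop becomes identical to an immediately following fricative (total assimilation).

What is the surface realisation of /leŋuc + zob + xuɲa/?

/c/ is the segment targeted by the rule; it sits immediately before /z/, so it assimilates completely and surfaces as [z].
At the second juncture, /b/ likewise becomes [x] adjacent to /x/.

[leŋuzzoxxuɲa]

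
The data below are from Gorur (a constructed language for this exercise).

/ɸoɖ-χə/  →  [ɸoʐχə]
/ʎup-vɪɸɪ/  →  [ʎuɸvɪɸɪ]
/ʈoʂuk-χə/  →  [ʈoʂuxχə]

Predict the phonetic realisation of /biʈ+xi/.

[biʂxi]

The data show regressive manner assimilation: /ɖ/ → [ʐ] before /χ/; /p/ → [ɸ] before /v/; /k/ → [x] before /χ/. In each pair only manner changes, matching the following consonant, while place and voice stay constant.
The rule targets /ʈ/ (voiceless retroflex stop), which sits before the trigger /x/ (fricative).
Changing only its manner to fricative gives [ʂ] — the voiceless retroflex fricative.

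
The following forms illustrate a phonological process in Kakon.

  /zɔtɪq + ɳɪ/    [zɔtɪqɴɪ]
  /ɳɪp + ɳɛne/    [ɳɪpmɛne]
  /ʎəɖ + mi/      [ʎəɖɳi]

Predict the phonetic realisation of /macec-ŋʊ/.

[macecɲʊ]

The data show progressive place assimilation: /ɳ/ → [ɴ] after /q/; /ɳ/ → [m] after /p/; /m/ → [ɳ] after /ɖ/. In each pair only place changes, matching the preceding consonant, while manner and voice stay constant.
The rule targets /ŋ/ (voiced velar nasal), which sits after the trigger /c/ (palatal).
Changing only its place to palatal gives [ɲ] — the voiced palatal nasal.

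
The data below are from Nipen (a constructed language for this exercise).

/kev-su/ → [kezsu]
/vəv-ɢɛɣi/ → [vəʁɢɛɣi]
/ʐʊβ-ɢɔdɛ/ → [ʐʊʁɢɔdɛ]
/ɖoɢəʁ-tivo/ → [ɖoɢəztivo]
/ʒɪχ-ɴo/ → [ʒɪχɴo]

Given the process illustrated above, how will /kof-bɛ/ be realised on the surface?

The data show regressive place assimilation: /v/ → [z] before /s/; /v/ → [ʁ] before /ɢ/; /β/ → [ʁ] before /ɢ/; /ʁ/ → [z] before /t/. In each pair only place changes, matching the following consonant, while manner and voice stay constant.
Nothing changes in [ʒɪχɴo]: there the adjacent consonants already agree in place (/χ/ and /ɴ/ are both uvular), so this form is consistent with the same rule.
The rule targets /f/ (voiceless labiodental fricative), which sits before the trigger /b/ (bilabial).
The voiceless bilabial fricative is [ɸ], so /f/ → [ɸ].

[koɸbɛ]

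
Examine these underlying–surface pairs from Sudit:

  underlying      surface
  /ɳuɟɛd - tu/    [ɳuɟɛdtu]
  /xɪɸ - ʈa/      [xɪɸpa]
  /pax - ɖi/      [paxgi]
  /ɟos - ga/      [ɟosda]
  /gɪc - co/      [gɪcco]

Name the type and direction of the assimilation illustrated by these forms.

Underlying /ʈ/ is realised as [p] next to /ɸ/; /ɸ/ itself does not change.
The change retroflex → bilabial matches the place of the preceding /ɸ/, identifying this as place assimilation.
Manner and voice are unchanged, so the assimilation is partial, not total.
Checking the remaining alternations: /ɖ/ → [g] after /x/ (retroflex → velar, matching velar); /g/ → [d] after /s/ (velar → alveolar, matching alveolar) — only place changes, and always toward the preceding segment.
No alternation appears in [ɳuɟɛdtu], [gɪcco]: there the adjacent consonants already agree in place (/t/ and /d/ are both alveolar; /c/ and /c/ are both palatal), so these forms are consistent with the same rule.
Since the segment that changes follows the conditioning segment, the assimilation is progressive.

progressive place assimilation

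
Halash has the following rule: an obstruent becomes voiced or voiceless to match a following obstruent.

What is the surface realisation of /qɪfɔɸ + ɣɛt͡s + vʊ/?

/ɸ/ is a voiceless bilabial fricative. The following trigger /ɣ/ is voiced, so /ɸ/ must become voiced as well.
Changing only its voicing to voiced gives [β] — the voiced bilabial fricative.
The same rule applies at the second boundary: /t͡s/ → [d͡z] next to /v/.

[qɪfɔβɣɛd͡zvʊ]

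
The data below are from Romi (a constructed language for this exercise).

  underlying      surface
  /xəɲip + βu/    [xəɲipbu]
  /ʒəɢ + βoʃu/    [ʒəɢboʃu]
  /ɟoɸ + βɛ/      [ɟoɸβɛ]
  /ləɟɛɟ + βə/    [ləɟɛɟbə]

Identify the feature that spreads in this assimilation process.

Underlying /β/ is realised as [b] next to /p/; /p/ itself does not change.
/β/ is a fricative while /p/ is a stop; the output [b] is a stop, matching the trigger — so the feature that spreads is manner.
Checking the remaining alternations: /β/ → [b] after /ɢ/ (fricative → stop, matching a stop); /β/ → [b] after /ɟ/ (fricative → stop, matching a stop) — only manner changes, and always toward the preceding segment.
Nothing changes in [ɟoɸβɛ]: there the adjacent consonants already agree in manner (/β/ and /ɸ/ are both fricatives), so this form is consistent with the same rule.

manner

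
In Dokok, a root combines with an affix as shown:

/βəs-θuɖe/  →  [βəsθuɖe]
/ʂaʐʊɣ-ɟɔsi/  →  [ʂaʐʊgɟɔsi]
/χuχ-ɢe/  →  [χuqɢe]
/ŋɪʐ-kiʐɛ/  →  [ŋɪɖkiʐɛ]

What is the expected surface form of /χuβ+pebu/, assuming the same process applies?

The data show regressive manner assimilation: /ɣ/ → [g] before /ɟ/; /χ/ → [q] before /ɢ/; /ʐ/ → [ɖ] before /k/. In each pair only manner changes, matching the following consonant, while place and voice stay constant.
No alternation appears in [βəsθuɖe]: there the adjacent consonants already agree in manner (/s/ and /θ/ are both fricatives), so this form is consistent with the same rule.
The rule targets /β/ (voiced bilabial fricative), which sits before the trigger /p/ (stop).
Changing only its manner to stop gives [b] — the voiced bilabial stop.

[χubpebu]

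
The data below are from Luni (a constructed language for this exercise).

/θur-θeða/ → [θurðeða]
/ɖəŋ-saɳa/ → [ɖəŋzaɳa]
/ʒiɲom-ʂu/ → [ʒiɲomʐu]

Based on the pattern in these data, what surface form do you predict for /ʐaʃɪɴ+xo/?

The data show progressive voicing assimilation: /θ/ → [ð] after /r/; /s/ → [z] after /ŋ/; /ʂ/ → [ʐ] after /m/. In each pair only voicing changes, matching the preceding consonant, while place and manner stay constant.
The rule targets /x/ (voiceless velar fricative), which sits after the trigger /ɴ/ (voiced).
The voiced velar fricative is [ɣ], so /x/ → [ɣ].

[ʐaʃɪɴɣo]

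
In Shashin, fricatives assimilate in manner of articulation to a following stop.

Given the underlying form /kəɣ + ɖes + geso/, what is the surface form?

The rule targets /ɣ/ (voiced velar fricative), which sits before the trigger /ɖ/ (stop).
Changing only its manner to stop gives [g] — the voiced velar stop.
At the second juncture, /s/ likewise becomes [t] adjacent to /g/.

[kəgɖetgeso]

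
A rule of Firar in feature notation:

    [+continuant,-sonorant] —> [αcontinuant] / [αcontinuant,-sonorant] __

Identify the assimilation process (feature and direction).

The rule copies [continuant] (continuancy) from the environment onto the target fricatives; since [±continuant] encodes the stop/fricative manner contrast, the assimilating dimension is manner.
Since the environment is written before the underscore, the trigger precedes the target; the direction is progressive.

progressive manner assimilation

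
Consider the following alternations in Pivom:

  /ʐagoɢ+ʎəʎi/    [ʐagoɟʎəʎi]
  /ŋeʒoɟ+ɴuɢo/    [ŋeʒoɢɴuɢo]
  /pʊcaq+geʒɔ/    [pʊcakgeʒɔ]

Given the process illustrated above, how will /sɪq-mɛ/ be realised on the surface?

The data show regressive place assimilation: /ɢ/ → [ɟ] before /ʎ/; /ɟ/ → [ɢ] before /ɴ/; /q/ → [k] before /g/. In each pair only place changes, matching the following consonant, while manner and voice stay constant.
/q/ is a voiceless uvular stop. The following trigger /m/ is bilabial, so /q/ must become bilabial as well.
A voiceless bilabial stop is [p], so the surface segment is [p].

[sɪpmɛ]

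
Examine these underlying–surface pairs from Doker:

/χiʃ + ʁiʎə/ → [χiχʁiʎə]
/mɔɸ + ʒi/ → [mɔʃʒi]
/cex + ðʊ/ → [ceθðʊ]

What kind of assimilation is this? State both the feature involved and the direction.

regressive place assimilation

Underlying /ʃ/ is realised as [χ] next to /ʁ/; /ʁ/ itself does not change.
The change postalveolar → uvular matches the place of the following /ʁ/, identifying this as place assimilation.
Manner and voice are unchanged, so the assimilation is partial, not total.
The same holds elsewhere in the data: /ɸ/ → [ʃ] before /ʒ/ (bilabial → postalveolar, matching postalveolar); /x/ → [θ] before /ð/ (velar → dental, matching dental) — only place changes, and always toward the following segment.
The trigger is the following segment, so the direction is regressive (anticipatory).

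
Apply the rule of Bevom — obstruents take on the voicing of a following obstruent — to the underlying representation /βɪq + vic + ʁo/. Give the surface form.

The rule targets /q/ (voiceless uvular stop), which sits before the trigger /v/ (voiced).
The voiced uvular stop is [ɢ], so /q/ → [ɢ].
At the second juncture, /c/ likewise becomes [ɟ] adjacent to /ʁ/.

[βɪɢviɟʁo]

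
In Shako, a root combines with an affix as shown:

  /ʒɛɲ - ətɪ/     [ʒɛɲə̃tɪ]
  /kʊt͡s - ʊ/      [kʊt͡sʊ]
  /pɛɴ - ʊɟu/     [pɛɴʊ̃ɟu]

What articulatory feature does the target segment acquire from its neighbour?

The vowel /ə/ surfaces as nasalised [ə̃] next to the preceding nasal /ɲ/ — it has acquired the [+nasal] feature of its neighbour.
Likewise in the remaining data: /ʊ/ → [ʊ̃] after /ɴ/ — each time a vowel is nasalised next to a preceding nasal.
No change occurs in [kʊt͡sʊ] because the vowel at the boundary is adjacent to an oral consonant, not a nasal (/ʊ/ next to /t͡s/).

nasality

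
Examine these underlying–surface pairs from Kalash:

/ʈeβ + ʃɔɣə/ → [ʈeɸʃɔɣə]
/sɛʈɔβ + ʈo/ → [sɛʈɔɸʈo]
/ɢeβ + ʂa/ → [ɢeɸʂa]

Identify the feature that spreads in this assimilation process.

voicing

The segment that alternates is /β/, which surfaces as [ɸ] when adjacent to /ʃ/.
The change voiced → voiceless matches the voicing of the following /ʃ/, identifying this as voicing assimilation.
The same holds elsewhere in the data: /β/ → [ɸ] before /ʈ/ (voiced → voiceless, matching voiceless); /β/ → [ɸ] before /ʂ/ (voiced → voiceless, matching voiceless) — only voicing changes, and always toward the following segment.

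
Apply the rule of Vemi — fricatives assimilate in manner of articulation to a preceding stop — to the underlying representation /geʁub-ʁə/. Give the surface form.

[geʁubɢə]

The rule targets /ʁ/ (voiced uvular fricative), which sits after the trigger /b/ (stop).
A voiced uvular stop is [ɢ], so the surface segment is [ɢ].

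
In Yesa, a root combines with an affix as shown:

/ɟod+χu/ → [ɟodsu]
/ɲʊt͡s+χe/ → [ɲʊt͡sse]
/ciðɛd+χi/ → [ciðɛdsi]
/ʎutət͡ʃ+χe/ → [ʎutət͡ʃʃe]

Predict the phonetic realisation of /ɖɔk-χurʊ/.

[ɖɔkxurʊ]

The data show progressive place assimilation: /χ/ → [s] after /d/; /χ/ → [s] after /t͡s/; /χ/ → [ʃ] after /t͡ʃ/. In each pair only place changes, matching the preceding consonant, while manner and voice stay constant.
The rule targets /χ/ (voiceless uvular fricative), which sits after the trigger /k/ (velar).
The voiceless velar fricative is [x], so /χ/ → [x].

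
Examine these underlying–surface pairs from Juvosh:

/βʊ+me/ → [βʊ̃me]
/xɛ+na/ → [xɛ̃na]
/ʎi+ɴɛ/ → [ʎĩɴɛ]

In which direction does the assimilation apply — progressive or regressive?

regressive

The vowel /ʊ/ surfaces as nasalised [ʊ̃] next to the following nasal /m/ — it has acquired the [+nasal] feature of its neighbour.
Likewise in the remaining data: /ɛ/ → [ɛ̃] before /n/; /i/ → [ĩ] before /ɴ/ — each time a vowel is nasalised next to a following nasal.
Because the conditioning nasal is to the right of the vowel that changes, the process is regressive (anticipatory).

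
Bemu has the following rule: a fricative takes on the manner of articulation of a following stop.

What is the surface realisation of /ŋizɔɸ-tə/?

The rule targets /ɸ/ (voiceless bilabial fricative), which sits before the trigger /t/ (stop).
A voiceless bilabial stop is [p], so the surface segment is [p].

[ŋizɔptə]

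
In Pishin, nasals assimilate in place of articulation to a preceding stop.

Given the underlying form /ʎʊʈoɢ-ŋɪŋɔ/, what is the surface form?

The rule targets /ŋ/ (voiced velar nasal), which sits after the trigger /ɢ/ (uvular).
A voiced uvular nasal is [ɴ], so the surface segment is [ɴ].

[ʎʊʈoɢɴɪŋɔ]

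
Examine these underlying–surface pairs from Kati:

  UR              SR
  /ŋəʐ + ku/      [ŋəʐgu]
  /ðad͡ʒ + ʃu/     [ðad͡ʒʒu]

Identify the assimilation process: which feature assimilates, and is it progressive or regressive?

progressive voicing assimilation

Comparing underlying and surface forms, /k/ → [g] is the alternation; the neighbouring /ʐ/ is constant.
/k/ is voiceless while /ʐ/ is voiced; the output [g] is voiced, matching the trigger — so the feature that spreads is voicing.
Place and manner are unchanged, so the assimilation is partial, not total.
The same holds elsewhere in the data: /ʃ/ → [ʒ] after /d͡ʒ/ (voiceless → voiced, matching voiced) — only voicing changes, and always toward the preceding segment.
The trigger is the preceding segment, so the direction is progressive (perseverative).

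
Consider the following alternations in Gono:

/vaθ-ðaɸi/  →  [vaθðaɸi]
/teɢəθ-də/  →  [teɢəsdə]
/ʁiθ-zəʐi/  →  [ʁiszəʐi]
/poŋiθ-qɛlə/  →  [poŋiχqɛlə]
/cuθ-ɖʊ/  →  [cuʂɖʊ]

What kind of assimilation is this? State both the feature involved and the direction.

regressive place assimilation

Underlying /θ/ is realised as [s] next to /d/; /d/ itself does not change.
/θ/ is dental while /d/ is alveolar; the output [s] is alveolar, matching the trigger — so the feature that spreads is place.
Manner and voice are unchanged, so the assimilation is partial, not total.
Checking the remaining alternations: /θ/ → [s] before /z/ (dental → alveolar, matching alveolar); /θ/ → [χ] before /q/ (dental → uvular, matching uvular); /θ/ → [ʂ] before /ɖ/ (dental → retroflex, matching retroflex) — only place changes, and always toward the following segment.
No alternation appears in [vaθðaɸi]: there the adjacent consonants already agree in place (/θ/ and /ð/ are both dental), so this form is consistent with the same rule.
Since the segment that changes precedes the conditioning segment, the assimilation is regressive.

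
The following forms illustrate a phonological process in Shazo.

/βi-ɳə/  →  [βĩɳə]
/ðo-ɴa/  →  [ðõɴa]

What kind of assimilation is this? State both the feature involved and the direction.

regressive nasality assimilation (vowel nasalisation)

The vowel /i/ surfaces as nasalised [ĩ] next to the following nasal /ɳ/ — it has acquired the [+nasal] feature of its neighbour.
Likewise in the remaining data: /o/ → [õ] before /ɴ/ — each time a vowel is nasalised next to a following nasal.
Because the conditioning nasal is to the right of the vowel that changes, the process is regressive (anticipatory).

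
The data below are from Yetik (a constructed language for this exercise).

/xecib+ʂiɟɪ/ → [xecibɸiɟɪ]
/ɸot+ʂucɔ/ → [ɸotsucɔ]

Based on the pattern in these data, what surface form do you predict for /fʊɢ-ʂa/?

The data show progressive place assimilation: /ʂ/ → [ɸ] after /b/; /ʂ/ → [s] after /t/. In each pair only place changes, matching the preceding consonant, while manner and voice stay constant.
/ʂ/ is a voiceless retroflex fricative. The preceding trigger /ɢ/ is uvular, so /ʂ/ must become uvular as well.
The voiceless uvular fricative is [χ], so /ʂ/ → [χ].

[fʊɢχa]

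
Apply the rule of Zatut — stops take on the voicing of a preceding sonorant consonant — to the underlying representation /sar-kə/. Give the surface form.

[sargə]

/k/ is a voiceless velar stop. The preceding trigger /r/ is voiced, so /k/ must become voiced as well.
A voiced velar stop is [g], so the surface segment is [g].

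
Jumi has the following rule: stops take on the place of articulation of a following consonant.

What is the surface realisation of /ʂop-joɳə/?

/p/ is a voiceless bilabial stop. The following trigger /j/ is palatal, so /p/ must become palatal as well.
A voiceless palatal stop is [c], so the surface segment is [c].

[ʂocjoɳə]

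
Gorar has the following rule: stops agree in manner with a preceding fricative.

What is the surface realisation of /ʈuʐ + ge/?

The rule targets /g/ (voiced velar stop), which sits after the trigger /ʐ/ (fricative).
A voiced velar fricative is [ɣ], so the surface segment is [ɣ].

[ʈuʐɣe]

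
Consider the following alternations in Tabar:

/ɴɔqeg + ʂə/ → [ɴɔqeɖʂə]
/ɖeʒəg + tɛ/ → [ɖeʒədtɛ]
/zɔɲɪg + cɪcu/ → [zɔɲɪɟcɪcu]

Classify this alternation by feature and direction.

Underlying /g/ is realised as [ɖ] next to /ʂ/; /ʂ/ itself does not change.
/g/ is velar while /ʂ/ is retroflex; the output [ɖ] is retroflex, matching the trigger — so the feature that spreads is place.
Manner and voice are unchanged, so the assimilation is partial, not total.
The same holds elsewhere in the data: /g/ → [d] before /t/ (velar → alveolar, matching alveolar); /g/ → [ɟ] before /c/ (velar → palatal, matching palatal) — only place changes, and always toward the following segment.
The trigger is the following segment, so the direction is regressive (anticipatory).

regressive place assimilation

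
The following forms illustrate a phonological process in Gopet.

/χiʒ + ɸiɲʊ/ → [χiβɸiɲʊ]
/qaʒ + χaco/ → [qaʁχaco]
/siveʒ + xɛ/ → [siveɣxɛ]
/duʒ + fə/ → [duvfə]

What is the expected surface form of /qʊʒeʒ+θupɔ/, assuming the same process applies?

[qʊʒeðθupɔ]

The data show regressive place assimilation: /ʒ/ → [β] before /ɸ/; /ʒ/ → [ʁ] before /χ/; /ʒ/ → [ɣ] before /x/; /ʒ/ → [v] before /f/. In each pair only place changes, matching the following consonant, while manner and voice stay constant.
The rule targets /ʒ/ (voiced postalveolar fricative), which sits before the trigger /θ/ (dental).
A voiced dental fricative is [ð], so the surface segment is [ð].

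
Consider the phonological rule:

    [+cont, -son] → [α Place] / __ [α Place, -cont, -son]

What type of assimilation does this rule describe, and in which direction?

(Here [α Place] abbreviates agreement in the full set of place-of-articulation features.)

regressive place assimilation

The shared variable α links the value of the place features (abbreviated [Place]) on the target to the same value on the neighbouring segment, so place is the feature that assimilates.
The conditioning segment sits to the right of the focus bar, meaning the trigger follows the segment that changes — regressive assimilation.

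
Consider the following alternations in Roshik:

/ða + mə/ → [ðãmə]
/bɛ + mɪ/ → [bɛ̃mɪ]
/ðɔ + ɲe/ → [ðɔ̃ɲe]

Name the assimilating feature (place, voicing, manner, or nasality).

The vowel /a/ surfaces as nasalised [ã] next to the following nasal /m/ — it has acquired the [+nasal] feature of its neighbour.
Likewise in the remaining data: /ɛ/ → [ɛ̃] before /m/; /ɔ/ → [ɔ̃] before /ɲ/ — each time a vowel is nasalised next to a following nasal.

nasality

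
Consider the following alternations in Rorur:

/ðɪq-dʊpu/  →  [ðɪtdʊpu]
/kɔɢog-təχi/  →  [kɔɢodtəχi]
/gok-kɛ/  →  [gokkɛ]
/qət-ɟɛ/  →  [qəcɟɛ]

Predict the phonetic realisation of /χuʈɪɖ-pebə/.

The data show regressive place assimilation: /q/ → [t] before /d/; /g/ → [d] before /t/; /t/ → [c] before /ɟ/. In each pair only place changes, matching the following consonant, while manner and voice stay constant.
No alternation appears in [gokkɛ]: there the adjacent consonants already agree in place (/k/ and /k/ are both velar), so this form is consistent with the same rule.
The rule targets /ɖ/ (voiced retroflex stop), which sits before the trigger /p/ (bilabial).
A voiced bilabial stop is [b], so the surface segment is [b].

[χuʈɪbpebə]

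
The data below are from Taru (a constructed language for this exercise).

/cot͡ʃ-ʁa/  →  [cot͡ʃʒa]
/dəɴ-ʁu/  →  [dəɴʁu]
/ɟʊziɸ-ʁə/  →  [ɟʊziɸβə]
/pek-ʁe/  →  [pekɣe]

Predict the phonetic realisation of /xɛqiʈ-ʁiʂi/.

[xɛqiʈʐiʂi]

The data show progressive place assimilation: /ʁ/ → [ʒ] after /t͡ʃ/; /ʁ/ → [β] after /ɸ/; /ʁ/ → [ɣ] after /k/. In each pair only place changes, matching the preceding consonant, while manner and voice stay constant.
Nothing changes in [dəɴʁu]: there the adjacent consonants already agree in place (/ʁ/ and /ɴ/ are both uvular), so this form is consistent with the same rule.
/ʁ/ is a voiced uvular fricative. The preceding trigger /ʈ/ is retroflex, so /ʁ/ must become retroflex as well.
A voiced retroflex fricative is [ʐ], so the surface segment is [ʐ].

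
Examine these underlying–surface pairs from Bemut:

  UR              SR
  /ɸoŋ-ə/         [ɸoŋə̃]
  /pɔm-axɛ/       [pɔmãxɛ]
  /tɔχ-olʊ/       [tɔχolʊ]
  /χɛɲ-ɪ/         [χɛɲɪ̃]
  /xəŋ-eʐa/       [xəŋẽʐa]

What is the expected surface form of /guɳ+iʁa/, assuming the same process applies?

[guɳĩʁa]

The data show progressive nasality assimilation (vowel nasalisation): /ə/ → [ə̃] after /ŋ/; /a/ → [ã] after /m/; /ɪ/ → [ɪ̃] after /ɲ/; /e/ → [ẽ] after /ŋ/ — a vowel is nasalised by an immediately preceding nasal consonant.
No change occurs in [tɔχolʊ] because the vowel at the boundary is adjacent to an oral consonant, not a nasal (/o/ next to /χ/).
/i/ sits next to the nasal /ɳ/ and is therefore nasalised to [ĩ].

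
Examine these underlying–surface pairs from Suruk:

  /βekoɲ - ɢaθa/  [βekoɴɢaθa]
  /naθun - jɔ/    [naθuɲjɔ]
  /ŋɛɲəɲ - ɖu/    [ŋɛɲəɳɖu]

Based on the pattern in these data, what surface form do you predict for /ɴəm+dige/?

[ɴəndige]

The data show regressive place assimilation: /ɲ/ → [ɴ] before /ɢ/; /n/ → [ɲ] before /j/; /ɲ/ → [ɳ] before /ɖ/. In each pair only place changes, matching the following consonant, while manner and voice stay constant.
/m/ is a voiced bilabial nasal. The following trigger /d/ is alveolar, so /m/ must become alveolar as well.
A voiced alveolar nasal is [n], so the surface segment is [n].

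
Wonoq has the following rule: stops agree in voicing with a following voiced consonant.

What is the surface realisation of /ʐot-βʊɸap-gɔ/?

[ʐodβʊɸabgɔ]

The rule targets /t/ (voiceless alveolar stop), which sits before the trigger /β/ (voiced).
Changing only its voicing to voiced gives [d] — the voiced alveolar stop.
At the second juncture, /p/ likewise becomes [b] adjacent to /g/.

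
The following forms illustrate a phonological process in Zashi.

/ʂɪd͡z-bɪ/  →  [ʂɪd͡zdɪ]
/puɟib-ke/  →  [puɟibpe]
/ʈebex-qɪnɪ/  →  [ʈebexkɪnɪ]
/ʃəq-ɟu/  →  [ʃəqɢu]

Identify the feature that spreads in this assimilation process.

place

The segment that alternates is /b/, which surfaces as [d] when adjacent to /d͡z/.
The change bilabial → alveolar matches the place of the preceding /d͡z/, identifying this as place assimilation.
The same holds elsewhere in the data: /k/ → [p] after /b/ (velar → bilabial, matching bilabial); /q/ → [k] after /x/ (uvular → velar, matching velar); /ɟ/ → [ɢ] after /q/ (palatal → uvular, matching uvular) — only place changes, and always toward the preceding segment.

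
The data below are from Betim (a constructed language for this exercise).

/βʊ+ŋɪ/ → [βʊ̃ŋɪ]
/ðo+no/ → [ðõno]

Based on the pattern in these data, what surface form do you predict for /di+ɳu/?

[dĩɳu]

The data show regressive nasality assimilation (vowel nasalisation): /ʊ/ → [ʊ̃] before /ŋ/; /o/ → [õ] before /n/ — a vowel is nasalised by an immediately following nasal consonant.
/i/ sits next to the nasal /ɳ/ and is therefore nasalised to [ĩ].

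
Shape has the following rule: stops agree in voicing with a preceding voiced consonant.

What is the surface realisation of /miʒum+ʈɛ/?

The rule targets /ʈ/ (voiceless retroflex stop), which sits after the trigger /m/ (voiced).
A voiced retroflex stop is [ɖ], so the surface segment is [ɖ].

[miʒumɖɛ]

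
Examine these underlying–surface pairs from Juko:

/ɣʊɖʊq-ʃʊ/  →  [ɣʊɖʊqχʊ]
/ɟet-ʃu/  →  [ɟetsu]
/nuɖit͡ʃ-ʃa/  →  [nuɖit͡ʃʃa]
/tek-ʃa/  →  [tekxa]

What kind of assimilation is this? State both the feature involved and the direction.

Comparing underlying and surface forms, /ʃ/ → [χ] is the alternation; the neighbouring /q/ is constant.
/ʃ/ is postalveolar while /q/ is uvular; the output [χ] is uvular, matching the trigger — so the feature that spreads is place.
Manner and voice are unchanged, so the assimilation is partial, not total.
Checking the remaining alternations: /ʃ/ → [s] after /t/ (postalveolar → alveolar, matching alveolar); /ʃ/ → [x] after /k/ (postalveolar → velar, matching velar) — only place changes, and always toward the preceding segment.
No alternation appears in [nuɖit͡ʃʃa]: there the adjacent consonants already agree in place (/ʃ/ and /t͡ʃ/ are both postalveolar), so this form is consistent with the same rule.
Since the segment that changes follows the conditioning segment, the assimilation is progressive.

progressive place assimilation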